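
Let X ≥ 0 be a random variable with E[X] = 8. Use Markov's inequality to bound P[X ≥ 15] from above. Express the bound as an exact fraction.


μ = E[X] = 8, a = 15.
Markov: P[X ≥ 15] ≤ μ/a = (8)/15 = 8/15.
Numerically: ≈ 0.533.
(Since a = 15 > μ = 8.000, the bound 8/15 is < 1 and informative.)

P[X ≥ 15] ≤ 8/15 ≈ 0.533.


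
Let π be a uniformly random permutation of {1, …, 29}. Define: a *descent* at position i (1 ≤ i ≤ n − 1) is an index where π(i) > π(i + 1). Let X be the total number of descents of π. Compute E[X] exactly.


Write X = Σ X_I over i = 1, …, 28, with X_I the indicator of one descent.
There are 28 indicators.
For each fixed i, the pair (π(i), π(i+1)) is a uniformly random ordered pair of distinct values from {1, …, 29}; by symmetry P[π(i) > π(i+1)] = 1/2.
By linearity: E[X] = 28 · (1/2) = (29 − 1) · (1/2) = 14 ≈ 14.0000.

E[X] = 14 = 14.0000.


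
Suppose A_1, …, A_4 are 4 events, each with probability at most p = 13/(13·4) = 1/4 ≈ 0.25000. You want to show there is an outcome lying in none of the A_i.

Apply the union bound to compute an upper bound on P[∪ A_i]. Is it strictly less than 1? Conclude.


Union bound: P[∪_{i=1}^{4} A_i] ≤ Σ_i P[A_i] ≤ 4·p = 4·(1/4) = 1.
Numerically: 1 ≈ 1.00000.
Is 1 < 1? NO.
Since the bound 1 is ≥ 1, the union bound is uninformative here; it does NOT by itself certify existence.

4·p = 1 ≈ 1.00000; existence NOT certified by the union bound.


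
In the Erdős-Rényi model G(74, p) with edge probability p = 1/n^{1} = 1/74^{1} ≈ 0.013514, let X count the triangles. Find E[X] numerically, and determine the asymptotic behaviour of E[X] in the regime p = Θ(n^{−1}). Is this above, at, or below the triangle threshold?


Number of potential triangles: C(74, 3) = 64824.
Each occurs with probability p³ ≈ (0.013514)³ ≈ 2.4677709e-06.
By linearity: E[X] = C(74, 3)·p³ ≈ 64824 · 2.4677709e-06 ≈ 0.15997.
Here α = 1, so p = 1/n is exactly at the triangle threshold p ~ 1/n. Asymptotically E[X] → c³/6 = 1³/6 = 1/6 ≈ 0.16667, a bounded constant. In this regime the triangle count is asymptotically Poisson(c³/6).

E[X] ≈ 0.15997; in regime p = Θ(1/n^{1}) E[X] stays bounded (at the triangle threshold p ~ 1/n).


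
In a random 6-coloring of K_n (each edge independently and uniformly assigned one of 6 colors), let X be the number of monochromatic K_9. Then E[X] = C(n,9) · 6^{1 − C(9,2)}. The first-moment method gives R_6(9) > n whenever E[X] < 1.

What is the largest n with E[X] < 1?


We need C(n, 9) · 6^{1 − 36} < 1, i.e. C(n, 9) < 6^{36 − 1} = 1719070799748422591028658176.
Check values of n near the boundary:
  n = 4407: C(4407, 9) = 1713856532599459170657070050; 1713856532599459170657070050 < 1719070799748422591028658176? YES
  n = 4408: C(4408, 9) = 1717362945146264156457459600; 1717362945146264156457459600 < 1719070799748422591028658176? YES
  n = 4409: C(4409, 9) = 1720875732988608787686577131; 1720875732988608787686577131 < 1719070799748422591028658176? NO
  n = 4410: C(4410, 9) = 1724394906266704102180823710; 1724394906266704102180823710 < 1719070799748422591028658176? NO
  n = 4411: C(4411, 9) = 1727920475134582415883601405; 1727920475134582415883601405 < 1719070799748422591028658176? NO
The largest n with C(n, 9) < 1719070799748422591028658176 is n = 4408 (where E[X] = 35778394690547169926197075/35813974994758803979763712 ≈ 0.99901). Hence R_6(9) > 4408, i.e. R_6(9) ≥ 4409.

Largest n = 4408; hence R_6(9) > 4408.


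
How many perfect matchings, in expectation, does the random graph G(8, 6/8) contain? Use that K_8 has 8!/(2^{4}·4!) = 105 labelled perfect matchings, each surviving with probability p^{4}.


K_8 has 8!/(2^{4}·4!) = 105 labelled perfect matchings.
For each such perfect matching H, let X_H = 1 if all 4 edges of H are present in G. Then P[X_H = 1] = p^{4} = (3/4)^{4} = 81/256.
By linearity: E[X] = Σ_H E[X_H] = 105 · p^{4} = 105 · 81/256 = 8505/256.
Numerically: E[X] ≈ 33.223.

E[X] = 105 · (3/4)^{4} = 8505/256 ≈ 33.223.


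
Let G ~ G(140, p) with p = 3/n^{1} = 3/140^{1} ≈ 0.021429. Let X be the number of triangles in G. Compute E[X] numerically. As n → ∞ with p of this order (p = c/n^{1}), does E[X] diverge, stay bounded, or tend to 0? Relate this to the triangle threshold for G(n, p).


Number of potential triangles: C(140, 3) = 447580.
Each occurs with probability p³ ≈ (0.021429)³ ≈ 9.8396501e-06.
By linearity: E[X] = C(140, 3)·p³ ≈ 447580 · 9.8396501e-06 ≈ 4.40403.
Here α = 1, so p = 3/n is exactly at the triangle threshold p ~ 1/n. Asymptotically E[X] → c³/6 = 3³/6 = 9/2 ≈ 4.50000, a bounded constant. In this regime the triangle count is asymptotically Poisson(c³/6).

E[X] ≈ 4.40403; in regime p = Θ(1/n^{1}) E[X] stays bounded (at the triangle threshold p ~ 1/n).


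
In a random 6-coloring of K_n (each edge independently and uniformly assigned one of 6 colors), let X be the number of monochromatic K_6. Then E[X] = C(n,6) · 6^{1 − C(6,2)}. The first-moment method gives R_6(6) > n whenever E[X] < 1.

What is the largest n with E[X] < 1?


We need C(n, 6) · 6^{1 − 15} < 1, i.e. C(n, 6) < 6^{15 − 1} = 78364164096.
Check values of n near the boundary:
  n = 192: C(192, 6) = 64300886496; 64300886496 < 78364164096? YES
  n = 193: C(193, 6) = 66364016544; 66364016544 < 78364164096? YES
  n = 194: C(194, 6) = 68482017072; 68482017072 < 78364164096? YES
  n = 195: C(195, 6) = 70656049360; 70656049360 < 78364164096? YES
  n = 196: C(196, 6) = 72887293024; 72887293024 < 78364164096? YES
  n = 197: C(197, 6) = 75176946208; 75176946208 < 78364164096? YES
  n = 198: C(198, 6) = 77526225777; 77526225777 < 78364164096? YES
  n = 199: C(199, 6) = 79936367511; 79936367511 < 78364164096? NO
  n = 200: C(200, 6) = 82408626300; 82408626300 < 78364164096? NO
The largest n with C(n, 6) < 78364164096 is n = 198 (where E[X] = 25842075259/26121388032 ≈ 0.9893). Hence R_6(6) > 198, i.e. R_6(6) ≥ 199.

Largest n = 198; hence R_6(6) > 198.


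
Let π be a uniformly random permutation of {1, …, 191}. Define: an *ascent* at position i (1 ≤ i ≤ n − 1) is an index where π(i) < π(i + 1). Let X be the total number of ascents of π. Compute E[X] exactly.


Write X = Σ X_I over i = 1, …, 190, with X_I the indicator of one ascent.
There are 190 indicators.
For each fixed i, the pair (π(i), π(i+1)) is a uniformly random ordered pair of distinct values from {1, …, 191}; by symmetry P[π(i) < π(i+1)] = 1/2.
By linearity: E[X] = 190 · (1/2) = (191 − 1) · (1/2) = 95 ≈ 95.000000.

E[X] = 95 = 95.000000.


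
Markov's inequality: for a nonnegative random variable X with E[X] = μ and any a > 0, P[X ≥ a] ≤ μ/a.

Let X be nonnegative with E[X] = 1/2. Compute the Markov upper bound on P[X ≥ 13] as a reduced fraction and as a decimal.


μ = E[X] = 1/2, a = 13.
Markov: P[X ≥ 13] ≤ μ/a = (1/2)/13 = 1/26.
Numerically: ≈ 0.038462.
(Since a = 13 > μ = 0.500000, the bound 1/26 is < 1 and informative.)

P[X ≥ 13] ≤ 1/26 ≈ 0.038462.


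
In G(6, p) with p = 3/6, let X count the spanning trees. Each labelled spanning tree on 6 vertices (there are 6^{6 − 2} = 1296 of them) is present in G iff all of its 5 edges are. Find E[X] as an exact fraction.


K_6 has 6^{6 − 2} = 1296 labelled spanning trees.
For each such spanning tree H, let X_H = 1 if all 5 edges of H are present in G. Then P[X_H = 1] = p^{5} = (1/2)^{5} = 1/32.
Summing the indicators: E[X] = Σ_H E[X_H] = 1296 · p^{5} = 1296 · 1/32 = 81/2.
Numerically: E[X] ≈ 40.5.

E[X] = 1296 · (1/2)^{5} = 81/2 ≈ 40.5.


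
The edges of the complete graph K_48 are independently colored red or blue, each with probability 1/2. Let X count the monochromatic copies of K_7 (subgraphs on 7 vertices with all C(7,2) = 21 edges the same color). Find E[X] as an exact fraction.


Let X = Σ_S X_S over the C(48, 7) = 73629072 subsets S of size 7, where X_S = 1 if the K_7 on S is monochromatic.
For a fixed S, the K_7 on S has C(7, 2) = 21 edges. P[all 21 edges red] = (1/2)^21, and likewise for blue, so P[monochromatic] = 2·(1/2)^21 = 2^{1 − 21} = 1/1048576.
Summing: E[X] = C(48, 7) · 2^{1 − 21} = 73629072 · 1/1048576 = 4601817/65536.
Numerically: E[X] ≈ 70.218155.

E[X] = C(48,7)·2^(1−C(7,2)) = 4601817/65536 ≈ 70.218155.


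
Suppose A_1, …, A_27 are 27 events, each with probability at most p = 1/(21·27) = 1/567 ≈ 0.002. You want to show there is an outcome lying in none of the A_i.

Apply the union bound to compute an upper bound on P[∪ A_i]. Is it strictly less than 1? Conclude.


Union bound: P[∪_{i=1}^{27} A_i] ≤ Σ_i P[A_i] ≤ 27·p = 27·(1/567) = 1/21.
Numerically: 1/21 ≈ 0.048.
Is 1/21 < 1? YES.
Since P[∪ A_i] ≤ 1/21 < 1, the complement has P[∩ A_i^c] ≥ 1 − 1/21 = 20/21 > 0, so some outcome avoids every A_i.

27·p = 1/21 ≈ 0.048; existence CERTIFIED by the union bound.


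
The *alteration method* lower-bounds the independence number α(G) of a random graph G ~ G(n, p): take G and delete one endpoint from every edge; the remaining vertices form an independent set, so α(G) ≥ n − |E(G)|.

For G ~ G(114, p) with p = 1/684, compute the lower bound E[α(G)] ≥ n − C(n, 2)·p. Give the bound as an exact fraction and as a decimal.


E[|E(G)|] = C(114, 2)·p = 6441 · (1/684) = 113/12.
E[α(G)] ≥ n − E[|E(G)|] = 114 − 113/12 = 1255/12.
Numerically: ≈ 104.583.
(This is only a lower bound; the true E[α(G)] may be larger.)

E[α(G)] ≥ 1255/12 ≈ 104.583.


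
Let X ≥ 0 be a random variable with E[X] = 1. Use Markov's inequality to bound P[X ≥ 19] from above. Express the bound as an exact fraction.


μ = E[X] = 1, a = 19.
Markov: P[X ≥ 19] ≤ μ/a = (1)/19 = 1/19.
Numerically: ≈ 0.0526.
(Since a = 19 > μ = 1.0000, the bound 1/19 is < 1 and informative.)

P[X ≥ 19] ≤ 1/19 ≈ 0.0526.


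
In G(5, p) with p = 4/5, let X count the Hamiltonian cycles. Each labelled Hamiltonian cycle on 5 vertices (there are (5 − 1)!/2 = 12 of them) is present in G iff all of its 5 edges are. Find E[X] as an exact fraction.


K_5 has (5 − 1)!/2 = 12 labelled Hamiltonian cycles.
For each such Hamiltonian cycle H, let X_H = 1 if all 5 edges of H are present in G. Then P[X_H = 1] = p^{5} = (4/5)^{5} = 1024/3125.
By linearity: E[X] = Σ_H E[X_H] = 12 · p^{5} = 12 · 1024/3125 = 12288/3125.
Numerically: E[X] ≈ 3.9322.

E[X] = 12 · (4/5)^{5} = 12288/3125 ≈ 3.9322.


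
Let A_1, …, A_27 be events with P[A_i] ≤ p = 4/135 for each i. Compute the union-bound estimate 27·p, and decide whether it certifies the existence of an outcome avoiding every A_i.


Union bound: P[∪_{i=1}^{27} A_i] ≤ Σ_i P[A_i] ≤ 27·p = 27·(4/135) = 4/5.
Numerically: 4/5 ≈ 0.800.
Is 4/5 < 1? YES.
Since P[∪ A_i] ≤ 4/5 < 1, the complement has P[∩ A_i^c] ≥ 1 − 4/5 = 1/5 > 0, so some outcome avoids every A_i.

27·p = 4/5 ≈ 0.800; existence CERTIFIED by the union bound.


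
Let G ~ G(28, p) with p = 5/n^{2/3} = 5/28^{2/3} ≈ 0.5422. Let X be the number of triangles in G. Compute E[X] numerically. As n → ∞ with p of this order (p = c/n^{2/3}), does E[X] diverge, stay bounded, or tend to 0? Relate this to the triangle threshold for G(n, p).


Number of potential triangles: C(28, 3) = 3276.
Each occurs with probability p³ ≈ (0.5422)³ ≈ 1.594388e-01.
By linearity: E[X] = C(28, 3)·p³ ≈ 3276 · 1.594388e-01 ≈ 522.3214.
Since α = 2/3 < 1, p = c/n^{2/3} ≫ 1/n is above the triangle threshold p ~ 1/n. Asymptotically E[X] ~ (c³/6)·n^{3(1−α)} = (5³/6)·n^{1} → ∞; triangles are abundant w.h.p.

E[X] ≈ 522.3214; in regime p = Θ(1/n^{2/3}) E[X] diverges (above the triangle threshold p ~ 1/n).


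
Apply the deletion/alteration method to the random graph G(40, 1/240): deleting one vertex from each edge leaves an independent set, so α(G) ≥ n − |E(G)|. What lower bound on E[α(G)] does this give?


E[|E(G)|] = C(40, 2)·p = 780 · (1/240) = 13/4.
E[α(G)] ≥ n − E[|E(G)|] = 40 − 13/4 = 147/4.
Numerically: ≈ 36.750.
(This is only a lower bound; the true E[α(G)] may be larger.)

E[α(G)] ≥ 147/4 ≈ 36.750.


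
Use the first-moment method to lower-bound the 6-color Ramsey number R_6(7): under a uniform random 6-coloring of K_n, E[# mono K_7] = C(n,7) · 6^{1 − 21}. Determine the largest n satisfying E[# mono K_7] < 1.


We need C(n, 7) · 6^{1 − 21} < 1, i.e. C(n, 7) < 6^{21 − 1} = 3656158440062976.
Check values of n near the boundary:
  n = 562: C(562, 7) = 3384017972944752; 3384017972944752 < 3656158440062976? YES
  n = 563: C(563, 7) = 3426622515769596; 3426622515769596 < 3656158440062976? YES
  n = 564: C(564, 7) = 3469685994423792; 3469685994423792 < 3656158440062976? YES
  n = 565: C(565, 7) = 3513212521235560; 3513212521235560 < 3656158440062976? YES
  n = 566: C(566, 7) = 3557206237959440; 3557206237959440 < 3656158440062976? YES
  n = 567: C(567, 7) = 3601671315933933; 3601671315933933 < 3656158440062976? YES
  n = 568: C(568, 7) = 3646611956239704; 3646611956239704 < 3656158440062976? YES
  n = 569: C(569, 7) = 3692032389858348; 3692032389858348 < 3656158440062976? NO
  n = 570: C(570, 7) = 3737936877831720; 3737936877831720 < 3656158440062976? NO
The largest n with C(n, 7) < 3656158440062976 is n = 568 (where E[X] = 16882462760369/16926659444736 ≈ 0.99739). Hence R_6(7) > 568, i.e. R_6(7) ≥ 569.

Largest n = 568; hence R_6(7) > 568.


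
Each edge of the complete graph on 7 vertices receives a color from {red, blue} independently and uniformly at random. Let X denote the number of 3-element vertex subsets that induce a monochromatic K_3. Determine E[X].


Let X = Σ_S X_S over the C(7, 3) = 35 subsets S of size 3, where X_S = 1 if the K_3 on S is monochromatic.
For a fixed S, the K_3 on S has C(3, 2) = 3 edges. P[all 3 edges red] = (1/2)^3, and likewise for blue, so P[monochromatic] = 2·(1/2)^3 = 2^{1 − 3} = 1/4.
Summing: E[X] = C(7, 3) · 2^{1 − 3} = 35 · 1/4 = 35/4.
Numerically: E[X] ≈ 8.7500.

E[X] = C(7,3)·2^(1−C(3,2)) = 35/4 ≈ 8.7500.


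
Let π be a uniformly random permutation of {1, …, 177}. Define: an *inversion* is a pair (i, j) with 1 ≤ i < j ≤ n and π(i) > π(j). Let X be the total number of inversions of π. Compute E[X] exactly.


Write X = Σ X_I over the C(177, 2) = 15576 pairs i < j, with X_I the indicator of one inversion.
There are 15576 indicators.
For each fixed pair i < j, the values π(i) and π(j) are two distinct elements of {1, …, 177} in uniformly random order; by symmetry P[π(i) > π(j)] = 1/2.
By linearity: E[X] = 15576 · (1/2) = C(177, 2) · (1/2) = 15576/2 = 7788 ≈ 7788.000000.

E[X] = 7788 = 7788.000000.


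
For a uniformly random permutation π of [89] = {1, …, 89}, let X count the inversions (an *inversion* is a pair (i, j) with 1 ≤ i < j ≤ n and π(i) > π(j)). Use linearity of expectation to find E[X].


Write X = Σ X_I over the C(89, 2) = 3916 pairs i < j, with X_I the indicator of one inversion.
There are 3916 indicators.
For each fixed pair i < j, the values π(i) and π(j) are two distinct elements of {1, …, 89} in uniformly random order; by symmetry P[π(i) > π(j)] = 1/2.
By linearity: E[X] = 3916 · (1/2) = C(89, 2) · (1/2) = 3916/2 = 1958 ≈ 1958.000.

E[X] = 1958 = 1958.000.


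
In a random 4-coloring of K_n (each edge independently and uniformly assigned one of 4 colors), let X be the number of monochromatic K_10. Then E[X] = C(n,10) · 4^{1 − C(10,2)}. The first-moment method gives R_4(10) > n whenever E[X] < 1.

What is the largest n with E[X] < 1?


We need C(n, 10) · 4^{1 − 45} < 1, i.e. C(n, 10) < 4^{45 − 1} = 309485009821345068724781056.
Check values of n near the boundary:
  n = 2020: C(2020, 10) = 304832018578739931133653656; 304832018578739931133653656 < 309485009821345068724781056? YES
  n = 2021: C(2021, 10) = 306347841644770462864800616; 306347841644770462864800616 < 309485009821345068724781056? YES
  n = 2022: C(2022, 10) = 307870445231474093395937796; 307870445231474093395937796 < 309485009821345068724781056? YES
  n = 2023: C(2023, 10) = 309399856285778485315440716; 309399856285778485315440716 < 309485009821345068724781056? YES
  n = 2024: C(2024, 10) = 310936101848269937576192656; 310936101848269937576192656 < 309485009821345068724781056? NO
The largest n with C(n, 10) < 309485009821345068724781056 is n = 2023 (where E[X] = 77349964071444621328860179/77371252455336267181195264 ≈ 0.99972). Hence R_4(10) > 2023, i.e. R_4(10) ≥ 2024.

Largest n = 2023; hence R_4(10) > 2023.


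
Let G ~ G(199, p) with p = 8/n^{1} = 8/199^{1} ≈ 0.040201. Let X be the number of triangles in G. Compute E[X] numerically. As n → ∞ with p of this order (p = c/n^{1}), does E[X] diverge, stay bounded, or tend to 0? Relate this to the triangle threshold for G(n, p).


Number of potential triangles: C(199, 3) = 1293699.
Each occurs with probability p³ ≈ (0.040201)³ ≈ 6.4969681e-05.
By linearity: E[X] = C(199, 3)·p³ ≈ 1293699 · 6.4969681e-05 ≈ 84.05121.
Here α = 1, so p = 8/n is exactly at the triangle threshold p ~ 1/n. Asymptotically E[X] → c³/6 = 8³/6 = 256/3 ≈ 85.33333, a bounded constant. In this regime the triangle count is asymptotically Poisson(c³/6).

E[X] ≈ 84.05121; in regime p = Θ(1/n^{1}) E[X] stays bounded (at the triangle threshold p ~ 1/n).


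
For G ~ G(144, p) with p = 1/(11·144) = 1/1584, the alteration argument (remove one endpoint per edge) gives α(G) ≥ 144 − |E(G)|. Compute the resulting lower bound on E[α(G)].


E[|E(G)|] = C(144, 2)·p = 10296 · (1/1584) = 13/2.
E[α(G)] ≥ n − E[|E(G)|] = 144 − 13/2 = 275/2.
Numerically: ≈ 137.500000.
(This is only a lower bound; the true E[α(G)] may be larger.)

E[α(G)] ≥ 275/2 ≈ 137.500000.


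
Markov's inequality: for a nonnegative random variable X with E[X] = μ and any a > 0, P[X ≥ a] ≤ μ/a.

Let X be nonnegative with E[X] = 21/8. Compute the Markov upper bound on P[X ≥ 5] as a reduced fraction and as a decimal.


μ = E[X] = 21/8, a = 5.
Markov: P[X ≥ 5] ≤ μ/a = (21/8)/5 = 21/40.
Numerically: ≈ 0.52500.
(Since a = 5 > μ = 2.62500, the bound 21/40 is < 1 and informative.)

P[X ≥ 5] ≤ 21/40 ≈ 0.52500.


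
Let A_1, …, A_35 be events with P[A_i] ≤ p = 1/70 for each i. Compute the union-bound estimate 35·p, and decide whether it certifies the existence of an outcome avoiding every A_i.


Union bound: P[∪_{i=1}^{35} A_i] ≤ Σ_i P[A_i] ≤ 35·p = 35·(1/70) = 1/2.
Numerically: 1/2 ≈ 0.5000.
Is 1/2 < 1? YES.
Since P[∪ A_i] ≤ 1/2 < 1, the complement has P[∩ A_i^c] ≥ 1 − 1/2 = 1/2 > 0, so some outcome avoids every A_i.

35·p = 1/2 ≈ 0.5000; existence CERTIFIED by the union bound.


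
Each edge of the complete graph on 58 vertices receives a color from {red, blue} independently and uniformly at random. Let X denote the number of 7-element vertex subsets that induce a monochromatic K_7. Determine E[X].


Let X = Σ_S X_S over the C(58, 7) = 300674088 subsets S of size 7, where X_S = 1 if the K_7 on S is monochromatic.
For a fixed S, the K_7 on S has C(7, 2) = 21 edges. P[all 21 edges red] = (1/2)^21, and likewise for blue, so P[monochromatic] = 2·(1/2)^21 = 2^{1 − 21} = 1/1048576.
Summing: E[X] = C(58, 7) · 2^{1 − 21} = 300674088 · 1/1048576 = 37584261/131072.
Numerically: E[X] ≈ 286.7452.

E[X] = C(58,7)·2^(1−C(7,2)) = 37584261/131072 ≈ 286.7452.


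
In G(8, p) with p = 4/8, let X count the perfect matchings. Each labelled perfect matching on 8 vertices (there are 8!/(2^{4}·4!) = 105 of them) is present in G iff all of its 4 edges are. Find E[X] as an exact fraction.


K_8 has 8!/(2^{4}·4!) = 105 labelled perfect matchings.
For each such perfect matching H, let X_H = 1 if all 4 edges of H are present in G. Then P[X_H = 1] = p^{4} = (1/2)^{4} = 1/16.
Summing the indicators: E[X] = Σ_H E[X_H] = 105 · p^{4} = 105 · 1/16 = 105/16.
Numerically: E[X] ≈ 6.562.

E[X] = 105 · (1/2)^{4} = 105/16 ≈ 6.562.


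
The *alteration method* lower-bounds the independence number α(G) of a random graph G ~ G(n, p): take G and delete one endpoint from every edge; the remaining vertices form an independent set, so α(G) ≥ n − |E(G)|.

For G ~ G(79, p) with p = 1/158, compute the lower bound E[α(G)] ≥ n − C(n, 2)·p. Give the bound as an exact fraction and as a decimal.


E[|E(G)|] = C(79, 2)·p = 3081 · (1/158) = 39/2.
E[α(G)] ≥ n − E[|E(G)|] = 79 − 39/2 = 119/2.
Numerically: ≈ 59.5000.
(This is only a lower bound; the true E[α(G)] may be larger.)

E[α(G)] ≥ 119/2 ≈ 59.5000.


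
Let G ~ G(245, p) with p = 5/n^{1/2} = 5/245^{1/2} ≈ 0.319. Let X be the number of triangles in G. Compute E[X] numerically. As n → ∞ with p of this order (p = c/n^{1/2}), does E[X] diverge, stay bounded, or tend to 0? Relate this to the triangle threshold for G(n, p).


Number of potential triangles: C(245, 3) = 2421090.
Each occurs with probability p³ ≈ (0.319)³ ≈ 3.25957e-02.
By linearity: E[X] = C(245, 3)·p³ ≈ 2421090 · 3.25957e-02 ≈ 78917.228.
Since α = 1/2 < 1, p = c/n^{1/2} ≫ 1/n is above the triangle threshold p ~ 1/n. Asymptotically E[X] ~ (c³/6)·n^{3(1−α)} = (5³/6)·n^{1.5} → ∞; triangles are abundant w.h.p.

E[X] ≈ 78917.228; in regime p = Θ(1/n^{1/2}) E[X] diverges (above the triangle threshold p ~ 1/n).


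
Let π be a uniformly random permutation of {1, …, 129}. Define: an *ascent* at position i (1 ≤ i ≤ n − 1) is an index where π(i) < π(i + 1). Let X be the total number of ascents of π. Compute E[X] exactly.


Write X = Σ X_I over i = 1, …, 128, with X_I the indicator of one ascent.
There are 128 indicators.
For each fixed i, the pair (π(i), π(i+1)) is a uniformly random ordered pair of distinct values from {1, …, 129}; by symmetry P[π(i) < π(i+1)] = 1/2.
By linearity: E[X] = 128 · (1/2) = (129 − 1) · (1/2) = 64 ≈ 64.00000.

E[X] = 64 = 64.00000.


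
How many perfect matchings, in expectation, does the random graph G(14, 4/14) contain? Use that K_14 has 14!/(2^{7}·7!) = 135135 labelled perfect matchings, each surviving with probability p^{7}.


K_14 has 14!/(2^{7}·7!) = 135135 labelled perfect matchings.
For each such perfect matching H, let X_H = 1 if all 7 edges of H are present in G. Then P[X_H = 1] = p^{7} = (2/7)^{7} = 128/823543.
By linearity of expectation: E[X] = Σ_H E[X_H] = 135135 · p^{7} = 135135 · 128/823543 = 2471040/117649.
Numerically: E[X] ≈ 21.

E[X] = 135135 · (2/7)^{7} = 2471040/117649 ≈ 21.


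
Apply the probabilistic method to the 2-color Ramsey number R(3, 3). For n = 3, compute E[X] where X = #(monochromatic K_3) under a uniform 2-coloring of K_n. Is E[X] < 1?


E[X] = C(3, 3) · 2^{1 − 3} = 1 · 2^{−2} = 1/4.
As a reduced fraction: E[X] = 1/4 ≈ 0.250000.
Is E[X] < 1? YES.
Since E[X] < 1, there exists a 2-coloring of K_{3} with no monochromatic K_3; hence R(3, 3) > 3.

E[X] = 1/4 ≈ 0.250000; E[X] < 1, so R(3, 3) > 3.


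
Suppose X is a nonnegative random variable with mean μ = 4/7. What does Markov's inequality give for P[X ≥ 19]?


μ = E[X] = 4/7, a = 19.
Markov: P[X ≥ 19] ≤ μ/a = (4/7)/19 = 4/133.
Numerically: ≈ 0.030.
(Since a = 19 > μ = 0.571, the bound 4/133 is < 1 and informative.)

P[X ≥ 19] ≤ 4/133 ≈ 0.030.


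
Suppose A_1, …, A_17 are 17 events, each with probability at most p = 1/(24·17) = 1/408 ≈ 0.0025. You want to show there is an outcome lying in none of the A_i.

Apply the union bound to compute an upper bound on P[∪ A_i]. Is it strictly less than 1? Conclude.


Union bound: P[∪_{i=1}^{17} A_i] ≤ Σ_i P[A_i] ≤ 17·p = 17·(1/408) = 1/24.
Numerically: 1/24 ≈ 0.0417.
Is 1/24 < 1? YES.
Since P[∪ A_i] ≤ 1/24 < 1, the complement has P[∩ A_i^c] ≥ 1 − 1/24 = 23/24 > 0, so some outcome avoids every A_i.

17·p = 1/24 ≈ 0.0417; existence CERTIFIED by the union bound.


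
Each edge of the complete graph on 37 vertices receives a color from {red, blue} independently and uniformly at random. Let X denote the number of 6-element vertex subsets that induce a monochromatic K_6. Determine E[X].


Let X = Σ_S X_S over the C(37, 6) = 2324784 subsets S of size 6, where X_S = 1 if the K_6 on S is monochromatic.
For a fixed S, the K_6 on S has C(6, 2) = 15 edges. P[all 15 edges red] = (1/2)^15, and likewise for blue, so P[monochromatic] = 2·(1/2)^15 = 2^{1 − 15} = 1/16384.
By linearity: E[X] = C(37, 6) · 2^{1 − 15} = 2324784 · 1/16384 = 145299/1024.
Numerically: E[X] ≈ 141.893555.

E[X] = C(37,6)·2^(1−C(6,2)) = 145299/1024 ≈ 141.893555.


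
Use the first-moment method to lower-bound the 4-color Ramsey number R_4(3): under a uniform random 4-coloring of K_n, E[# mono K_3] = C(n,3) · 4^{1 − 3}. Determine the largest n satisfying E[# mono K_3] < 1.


We need C(n, 3) · 4^{1 − 3} < 1, i.e. C(n, 3) < 4^{3 − 1} = 16.
Check values of n near the boundary:
  n = 3: C(3, 3) = 1; 1 < 16? YES
  n = 4: C(4, 3) = 4; 4 < 16? YES
  n = 5: C(5, 3) = 10; 10 < 16? YES
  n = 6: C(6, 3) = 20; 20 < 16? NO
  n = 7: C(7, 3) = 35; 35 < 16? NO
The largest n with C(n, 3) < 16 is n = 5 (where E[X] = 5/8 ≈ 0.6250). Hence R_4(3) > 5, i.e. R_4(3) ≥ 6.

Largest n = 5; hence R_4(3) > 5.


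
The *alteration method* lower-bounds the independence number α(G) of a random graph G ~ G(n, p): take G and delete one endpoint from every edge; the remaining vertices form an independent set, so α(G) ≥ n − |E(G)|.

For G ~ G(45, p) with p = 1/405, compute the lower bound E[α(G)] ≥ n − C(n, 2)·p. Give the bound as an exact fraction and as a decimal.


E[|E(G)|] = C(45, 2)·p = 990 · (1/405) = 22/9.
E[α(G)] ≥ n − E[|E(G)|] = 45 − 22/9 = 383/9.
Numerically: ≈ 42.555556.
(This is only a lower bound; the true E[α(G)] may be larger.)

E[α(G)] ≥ 383/9 ≈ 42.555556.


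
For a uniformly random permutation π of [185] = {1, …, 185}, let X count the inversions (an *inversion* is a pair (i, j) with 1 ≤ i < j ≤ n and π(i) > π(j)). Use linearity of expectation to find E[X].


Write X = Σ X_I over the C(185, 2) = 17020 pairs i < j, with X_I the indicator of one inversion.
There are 17020 indicators.
For each fixed pair i < j, the values π(i) and π(j) are two distinct elements of {1, …, 185} in uniformly random order; by symmetry P[π(i) > π(j)] = 1/2.
By linearity: E[X] = 17020 · (1/2) = C(185, 2) · (1/2) = 17020/2 = 8510 ≈ 8510.00000.

E[X] = 8510 = 8510.00000.


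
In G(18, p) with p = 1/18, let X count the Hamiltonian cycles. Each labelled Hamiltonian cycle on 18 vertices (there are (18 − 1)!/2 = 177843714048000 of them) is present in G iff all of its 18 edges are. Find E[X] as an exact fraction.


K_18 has (18 − 1)!/2 = 177843714048000 labelled Hamiltonian cycles.
For each such Hamiltonian cycle H, let X_H = 1 if all 18 edges of H are present in G. Then P[X_H = 1] = p^{18} = (1/18)^{18} = 1/39346408075296537575424.
By linearity of expectation: E[X] = Σ_H E[X_H] = 177843714048000 · p^{18} = 177843714048000 · 1/39346408075296537575424 = 14889875/3294258113514384.
Numerically: E[X] ≈ 4.52e-09.

E[X] = 177843714048000 · (1/18)^{18} = 14889875/3294258113514384 ≈ 4.52e-09.


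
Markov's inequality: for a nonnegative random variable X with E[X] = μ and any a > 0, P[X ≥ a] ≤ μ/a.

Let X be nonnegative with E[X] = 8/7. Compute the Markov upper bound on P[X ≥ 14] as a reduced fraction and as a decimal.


μ = E[X] = 8/7, a = 14.
Markov: P[X ≥ 14] ≤ μ/a = (8/7)/14 = 4/49.
Numerically: ≈ 0.08163.
(Since a = 14 > μ = 1.14286, the bound 4/49 is < 1 and informative.)

P[X ≥ 14] ≤ 4/49 ≈ 0.08163.


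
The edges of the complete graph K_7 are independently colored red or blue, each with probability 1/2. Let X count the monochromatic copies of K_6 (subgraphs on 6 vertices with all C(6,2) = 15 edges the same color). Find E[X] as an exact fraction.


Let X = Σ_S X_S over the C(7, 6) = 7 subsets S of size 6, where X_S = 1 if the K_6 on S is monochromatic.
For a fixed S, the K_6 on S has C(6, 2) = 15 edges. P[all 15 edges red] = (1/2)^15, and likewise for blue, so P[monochromatic] = 2·(1/2)^15 = 2^{1 − 15} = 1/16384.
Summing: E[X] = C(7, 6) · 2^{1 − 15} = 7 · 1/16384 = 7/16384.
Numerically: E[X] ≈ 0.000.

E[X] = C(7,6)·2^(1−C(6,2)) = 7/16384 ≈ 0.000.


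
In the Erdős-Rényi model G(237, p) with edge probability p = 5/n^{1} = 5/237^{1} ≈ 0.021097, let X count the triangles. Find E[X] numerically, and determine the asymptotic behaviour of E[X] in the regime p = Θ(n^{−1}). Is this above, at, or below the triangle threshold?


Number of potential triangles: C(237, 3) = 2190670.
Each occurs with probability p³ ≈ (0.021097)³ ≈ 9.38998665e-06.
By linearity: E[X] = C(237, 3)·p³ ≈ 2190670 · 9.38998665e-06 ≈ 20.570362.
Here α = 1, so p = 5/n is exactly at the triangle threshold p ~ 1/n. Asymptotically E[X] → c³/6 = 5³/6 = 125/6 ≈ 20.833333, a bounded constant. In this regime the triangle count is asymptotically Poisson(c³/6).

E[X] ≈ 20.570362; in regime p = Θ(1/n^{1}) E[X] stays bounded (at the triangle threshold p ~ 1/n).


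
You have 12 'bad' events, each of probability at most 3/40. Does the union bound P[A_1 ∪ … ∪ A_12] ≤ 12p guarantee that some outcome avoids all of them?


Union bound: P[∪_{i=1}^{12} A_i] ≤ Σ_i P[A_i] ≤ 12·p = 12·(3/40) = 9/10.
Numerically: 9/10 ≈ 0.900.
Is 9/10 < 1? YES.
Since P[∪ A_i] ≤ 9/10 < 1, the complement has P[∩ A_i^c] ≥ 1 − 9/10 = 1/10 > 0, so some outcome avoids every A_i.

12·p = 9/10 ≈ 0.900; existence CERTIFIED by the union bound.


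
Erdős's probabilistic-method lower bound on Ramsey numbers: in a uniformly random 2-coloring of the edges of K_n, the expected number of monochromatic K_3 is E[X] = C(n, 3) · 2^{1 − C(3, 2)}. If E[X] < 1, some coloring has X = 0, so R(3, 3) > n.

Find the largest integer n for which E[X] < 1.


We need C(n, 3) · 2^{1 − 3} < 1, i.e. C(n, 3) < 2^{3 − 1} = 4.
Check values of n near the boundary:
  n = 3: C(3, 3) = 1; 1 < 4? YES
  n = 4: C(4, 3) = 4; 4 < 4? NO
  n = 5: C(5, 3) = 10; 10 < 4? NO
  n = 6: C(6, 3) = 20; 20 < 4? NO
The largest n with C(n, 3) < 4 is n = 3 (where E[X] = 1/4 ≈ 0.2500). Hence R(3, 3) > 3, i.e. R(3, 3) ≥ 4.

Largest n = 3; hence R(3, 3) > 3.


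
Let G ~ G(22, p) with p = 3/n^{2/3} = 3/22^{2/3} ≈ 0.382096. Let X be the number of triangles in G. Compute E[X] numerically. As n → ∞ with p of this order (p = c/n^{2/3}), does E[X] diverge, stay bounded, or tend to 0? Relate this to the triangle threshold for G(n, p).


Number of potential triangles: C(22, 3) = 1540.
Each occurs with probability p³ ≈ (0.382096)³ ≈ 5.57851240e-02.
By linearity: E[X] = C(22, 3)·p³ ≈ 1540 · 5.57851240e-02 ≈ 85.909091.
Since α = 2/3 < 1, p = c/n^{2/3} ≫ 1/n is above the triangle threshold p ~ 1/n. Asymptotically E[X] ~ (c³/6)·n^{3(1−α)} = (3³/6)·n^{1} → ∞; triangles are abundant w.h.p.

E[X] ≈ 85.909091; in regime p = Θ(1/n^{2/3}) E[X] diverges (above the triangle threshold p ~ 1/n).


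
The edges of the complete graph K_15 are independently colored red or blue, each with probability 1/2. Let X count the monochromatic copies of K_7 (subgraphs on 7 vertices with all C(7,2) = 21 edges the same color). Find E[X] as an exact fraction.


Let X = Σ_S X_S over the C(15, 7) = 6435 subsets S of size 7, where X_S = 1 if the K_7 on S is monochromatic.
For a fixed S, the K_7 on S has C(7, 2) = 21 edges. P[all 21 edges red] = (1/2)^21, and likewise for blue, so P[monochromatic] = 2·(1/2)^21 = 2^{1 − 21} = 1/1048576.
By linearity: E[X] = C(15, 7) · 2^{1 − 21} = 6435 · 1/1048576 = 6435/1048576.
Numerically: E[X] ≈ 0.00614.

E[X] = C(15,7)·2^(1−C(7,2)) = 6435/1048576 ≈ 0.00614.


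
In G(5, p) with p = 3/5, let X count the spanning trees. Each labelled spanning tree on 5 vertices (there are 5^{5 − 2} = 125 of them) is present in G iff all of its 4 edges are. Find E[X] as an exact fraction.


K_5 has 5^{5 − 2} = 125 labelled spanning trees.
For each such spanning tree H, let X_H = 1 if all 4 edges of H are present in G. Then P[X_H = 1] = p^{4} = (3/5)^{4} = 81/625.
By linearity of expectation: E[X] = Σ_H E[X_H] = 125 · p^{4} = 125 · 81/625 = 81/5.
Numerically: E[X] ≈ 16.2.

E[X] = 125 · (3/5)^{4} = 81/5 ≈ 16.2.


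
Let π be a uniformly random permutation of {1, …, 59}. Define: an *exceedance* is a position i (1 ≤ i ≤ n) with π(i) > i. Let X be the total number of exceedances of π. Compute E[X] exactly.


Write X = Σ_{i=1}^{59} X_i, where X_i = 1_{π(i) > i}.
For each fixed i, π(i) is uniform over {1, …, 59} (marginal of a uniform permutation), so P[π(i) > i] = (n − i)/n. Summing: Σ_{i=1}^{59} (n − i)/n = (0 + 1 + … + 58)/59 = 59(59 − 1)/(2·59) = (59 − 1)/2.
Hence E[X] = Σ_{i=1}^{59} (59 − i)/59 = 29 ≈ 29.0000.

E[X] = 29 = 29.0000.


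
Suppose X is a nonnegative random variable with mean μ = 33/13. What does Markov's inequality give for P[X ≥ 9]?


μ = E[X] = 33/13, a = 9.
Markov: P[X ≥ 9] ≤ μ/a = (33/13)/9 = 11/39.
Numerically: ≈ 0.2821.
(Since a = 9 > μ = 2.5385, the bound 11/39 is < 1 and informative.)

P[X ≥ 9] ≤ 11/39 ≈ 0.2821.


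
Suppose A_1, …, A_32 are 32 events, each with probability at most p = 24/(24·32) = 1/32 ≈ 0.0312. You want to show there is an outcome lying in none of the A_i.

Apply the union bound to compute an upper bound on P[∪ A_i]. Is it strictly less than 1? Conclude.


Union bound: P[∪_{i=1}^{32} A_i] ≤ Σ_i P[A_i] ≤ 32·p = 32·(1/32) = 1.
Numerically: 1 ≈ 1.0000.
Is 1 < 1? NO.
Since the bound 1 is ≥ 1, the union bound is uninformative here; it does NOT by itself certify existence.

32·p = 1 ≈ 1.0000; existence NOT certified by the union bound.


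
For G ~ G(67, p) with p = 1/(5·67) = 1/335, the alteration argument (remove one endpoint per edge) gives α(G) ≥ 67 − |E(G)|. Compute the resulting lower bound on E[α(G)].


E[|E(G)|] = C(67, 2)·p = 2211 · (1/335) = 33/5.
E[α(G)] ≥ n − E[|E(G)|] = 67 − 33/5 = 302/5.
Numerically: ≈ 60.400000.
(This is only a lower bound; the true E[α(G)] may be larger.)

E[α(G)] ≥ 302/5 ≈ 60.400000.


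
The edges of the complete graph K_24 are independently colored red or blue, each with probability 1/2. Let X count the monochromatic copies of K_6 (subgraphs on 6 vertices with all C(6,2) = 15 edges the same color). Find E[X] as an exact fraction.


Let X = Σ_S X_S over the C(24, 6) = 134596 subsets S of size 6, where X_S = 1 if the K_6 on S is monochromatic.
For a fixed S, the K_6 on S has C(6, 2) = 15 edges. P[all 15 edges red] = (1/2)^15, and likewise for blue, so P[monochromatic] = 2·(1/2)^15 = 2^{1 − 15} = 1/16384.
By linearity: E[X] = C(24, 6) · 2^{1 − 15} = 134596 · 1/16384 = 33649/4096.
Numerically: E[X] ≈ 8.21509.

E[X] = C(24,6)·2^(1−C(6,2)) = 33649/4096 ≈ 8.21509.


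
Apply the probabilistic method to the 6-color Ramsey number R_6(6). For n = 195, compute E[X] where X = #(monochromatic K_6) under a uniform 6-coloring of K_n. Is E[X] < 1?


E[X] = C(195, 6) · 6^{1 − 15} = 70656049360 · 6^{−14} = 70656049360/78364164096.
As a reduced fraction: E[X] = 4416003085/4897760256 ≈ 0.9016.
Is E[X] < 1? YES.
Since E[X] < 1, there exists a 6-coloring of K_{195} with no monochromatic K_6; hence R_6(6) > 195.

E[X] = 4416003085/4897760256 ≈ 0.9016; E[X] < 1, so R_6(6) > 195.


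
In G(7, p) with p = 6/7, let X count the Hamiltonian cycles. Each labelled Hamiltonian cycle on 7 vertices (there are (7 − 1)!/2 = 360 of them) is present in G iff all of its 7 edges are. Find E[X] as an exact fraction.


K_7 has (7 − 1)!/2 = 360 labelled Hamiltonian cycles.
For each such Hamiltonian cycle H, let X_H = 1 if all 7 edges of H are present in G. Then P[X_H = 1] = p^{7} = (6/7)^{7} = 279936/823543.
By linearity of expectation: E[X] = Σ_H E[X_H] = 360 · p^{7} = 360 · 279936/823543 = 100776960/823543.
Numerically: E[X] ≈ 122.37.

E[X] = 360 · (6/7)^{7} = 100776960/823543 ≈ 122.37.


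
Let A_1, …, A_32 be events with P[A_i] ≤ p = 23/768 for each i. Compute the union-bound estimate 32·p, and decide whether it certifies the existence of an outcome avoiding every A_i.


Union bound: P[∪_{i=1}^{32} A_i] ≤ Σ_i P[A_i] ≤ 32·p = 32·(23/768) = 23/24.
Numerically: 23/24 ≈ 0.95833.
Is 23/24 < 1? YES.
Since P[∪ A_i] ≤ 23/24 < 1, the complement has P[∩ A_i^c] ≥ 1 − 23/24 = 1/24 > 0, so some outcome avoids every A_i.

32·p = 23/24 ≈ 0.95833; existence CERTIFIED by the union bound.


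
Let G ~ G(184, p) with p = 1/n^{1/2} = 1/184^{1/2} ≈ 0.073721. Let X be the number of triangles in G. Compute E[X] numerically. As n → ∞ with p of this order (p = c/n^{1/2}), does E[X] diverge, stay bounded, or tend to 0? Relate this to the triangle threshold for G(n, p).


Number of potential triangles: C(184, 3) = 1021384.
Each occurs with probability p³ ≈ (0.073721)³ ≈ 4.0065749e-04.
By linearity: E[X] = C(184, 3)·p³ ≈ 1021384 · 4.0065749e-04 ≈ 409.22515.
Since α = 1/2 < 1, p = c/n^{1/2} ≫ 1/n is above the triangle threshold p ~ 1/n. Asymptotically E[X] ~ (c³/6)·n^{3(1−α)} = (1³/6)·n^{1.5} → ∞; triangles are abundant w.h.p.

E[X] ≈ 409.22515; in regime p = Θ(1/n^{1/2}) E[X] diverges (above the triangle threshold p ~ 1/n).


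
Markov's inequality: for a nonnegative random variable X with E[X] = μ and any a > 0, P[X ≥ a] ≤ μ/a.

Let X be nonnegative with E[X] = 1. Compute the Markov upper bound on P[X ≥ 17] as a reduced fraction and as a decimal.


μ = E[X] = 1, a = 17.
Markov: P[X ≥ 17] ≤ μ/a = (1)/17 = 1/17.
Numerically: ≈ 0.058824.
(Since a = 17 > μ = 1.000000, the bound 1/17 is < 1 and informative.)

P[X ≥ 17] ≤ 1/17 ≈ 0.058824.


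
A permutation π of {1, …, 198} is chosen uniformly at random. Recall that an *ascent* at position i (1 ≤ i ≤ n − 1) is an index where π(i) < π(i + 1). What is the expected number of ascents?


Write X = Σ X_I over i = 1, …, 197, with X_I the indicator of one ascent.
There are 197 indicators.
For each fixed i, the pair (π(i), π(i+1)) is a uniformly random ordered pair of distinct values from {1, …, 198}; by symmetry P[π(i) < π(i+1)] = 1/2.
By linearity: E[X] = 197 · (1/2) = (198 − 1) · (1/2) = 197/2 ≈ 98.50000.

E[X] = 197/2 = 98.50000.


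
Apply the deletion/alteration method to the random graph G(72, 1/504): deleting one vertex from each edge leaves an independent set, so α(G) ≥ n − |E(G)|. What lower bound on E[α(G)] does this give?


E[|E(G)|] = C(72, 2)·p = 2556 · (1/504) = 71/14.
E[α(G)] ≥ n − E[|E(G)|] = 72 − 71/14 = 937/14.
Numerically: ≈ 66.9286.
(This is only a lower bound; the true E[α(G)] may be larger.)

E[α(G)] ≥ 937/14 ≈ 66.9286.


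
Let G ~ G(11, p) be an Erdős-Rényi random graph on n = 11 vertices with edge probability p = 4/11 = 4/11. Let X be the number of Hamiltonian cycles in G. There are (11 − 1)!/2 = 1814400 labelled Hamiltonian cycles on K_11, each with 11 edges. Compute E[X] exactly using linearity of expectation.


K_11 has (11 − 1)!/2 = 1814400 labelled Hamiltonian cycles.
For each such Hamiltonian cycle H, let X_H = 1 if all 11 edges of H are present in G. Then P[X_H = 1] = p^{11} = (4/11)^{11} = 4194304/285311670611.
By linearity of expectation: E[X] = Σ_H E[X_H] = 1814400 · p^{11} = 1814400 · 4194304/285311670611 = 7610145177600/285311670611.
Numerically: E[X] ≈ 26.673.

E[X] = 1814400 · (4/11)^{11} = 7610145177600/285311670611 ≈ 26.673.


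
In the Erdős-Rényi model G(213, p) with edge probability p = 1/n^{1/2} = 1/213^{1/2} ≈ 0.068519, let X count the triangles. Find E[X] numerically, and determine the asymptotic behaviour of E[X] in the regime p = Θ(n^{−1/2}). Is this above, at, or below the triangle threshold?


Number of potential triangles: C(213, 3) = 1587986.
Each occurs with probability p³ ≈ (0.068519)³ ≈ 3.2168484e-04.
By linearity: E[X] = C(213, 3)·p³ ≈ 1587986 · 3.2168484e-04 ≈ 510.83102.
Since α = 1/2 < 1, p = c/n^{1/2} ≫ 1/n is above the triangle threshold p ~ 1/n. Asymptotically E[X] ~ (c³/6)·n^{3(1−α)} = (1³/6)·n^{1.5} → ∞; triangles are abundant w.h.p.

E[X] ≈ 510.83102; in regime p = Θ(1/n^{1/2}) E[X] diverges (above the triangle threshold p ~ 1/n).
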